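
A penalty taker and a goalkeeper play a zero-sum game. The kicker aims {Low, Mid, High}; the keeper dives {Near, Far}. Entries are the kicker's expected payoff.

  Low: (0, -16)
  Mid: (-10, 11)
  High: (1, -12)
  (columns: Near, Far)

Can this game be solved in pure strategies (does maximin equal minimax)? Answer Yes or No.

Row minima: Low → -16, Mid → -10, High → -12; maximin = -10.
Column maxima: Near → 1, Far → 11; minimax = 1.
-10 ≠ 1, so no pure-strategy equilibrium exists.

No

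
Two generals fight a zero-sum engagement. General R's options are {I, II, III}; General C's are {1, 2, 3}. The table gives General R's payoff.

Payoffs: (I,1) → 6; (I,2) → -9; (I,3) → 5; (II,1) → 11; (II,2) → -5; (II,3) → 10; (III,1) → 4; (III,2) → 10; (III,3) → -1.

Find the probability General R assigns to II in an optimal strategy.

11/26

Row minima: I → -9, II → -5, III → -1; maximin = -1.
Column maxima: 1 → 11, 2 → 10, 3 → 10; minimax = 10.
-1 ≠ 10, so there is no saddle point; optimal play is mixed.
I is strictly dominated by II, so General R never plays it.
1 is strictly dominated by 3 (it gives General R strictly more in every row), so General C never plays it.
On the remaining 2×2 (II, III vs 2, 3):
Let General R play II with probability p. Expected payoff against 2: (-5)p + 10(1−p) = −15p + 10; against 3: 10p + (-1)(1−p) = 11p − 1.
Setting these equal: −15p + 10 = 11p − 1 ⇒ −26p = -11 ⇒ p = 11/26, and the value is (-15)·(11/26) + 10 = 95/26.
For General C: with q = P(2), equating II's and III's payoffs gives −15q + 10 = 11q − 1 ⇒ q = 11/26.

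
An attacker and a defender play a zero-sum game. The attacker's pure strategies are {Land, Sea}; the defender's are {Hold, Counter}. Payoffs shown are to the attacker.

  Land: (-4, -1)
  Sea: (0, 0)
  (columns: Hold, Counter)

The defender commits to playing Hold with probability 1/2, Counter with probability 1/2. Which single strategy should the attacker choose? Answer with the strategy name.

Expected payoff of Land: (1/2)·(-4) + (1/2)·(-1) = -5/2.
Expected payoff of Sea: (1/2)·0 + (1/2)·0 = 0.
The largest is 0, so the attacker's best response is Sea.

Sea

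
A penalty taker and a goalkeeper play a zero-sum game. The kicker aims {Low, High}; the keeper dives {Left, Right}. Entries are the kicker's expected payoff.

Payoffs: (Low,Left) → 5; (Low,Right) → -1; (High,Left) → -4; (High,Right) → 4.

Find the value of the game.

8/7

Row minima: Low → -1, High → -4; maximin = -1.
Column maxima: Left → 5, Right → 4; minimax = 4.
-1 ≠ 4, so there is no saddle point; optimal play is mixed.
Let the kicker play Low with probability p. Expected payoff against Left: 5p + (-4)(1−p) = 9p − 4; against Right: (-1)p + 4(1−p) = −5p + 4.
Setting these equal: 9p − 4 = −5p + 4 ⇒ 14p = 8 ⇒ p = 4/7, and the value is (9)·(4/7) − 4 = 8/7.
For the keeper: with q = P(Left), equating Low's and High's payoffs gives 6q − 1 = −8q + 4 ⇒ q = 5/14.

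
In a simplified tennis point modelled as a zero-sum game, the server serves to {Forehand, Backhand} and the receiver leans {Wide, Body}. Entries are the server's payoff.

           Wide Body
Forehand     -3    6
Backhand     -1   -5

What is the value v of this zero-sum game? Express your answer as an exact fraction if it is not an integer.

Row minima: Forehand → -3, Backhand → -5; maximin = -3.
Column maxima: Wide → -1, Body → 6; minimax = -1.
-3 ≠ -1, so there is no saddle point; optimal play is mixed.
Let the server play Forehand with probability p. Expected payoff against Wide: (-3)p + (-1)(1−p) = −2p − 1; against Body: 6p + (-5)(1−p) = 11p − 5.
Setting these equal: −2p − 1 = 11p − 5 ⇒ −13p = -4 ⇒ p = 4/13, and the value is (-2)·(4/13) − 1 = -21/13.
For the receiver: with q = P(Wide), equating Forehand's and Backhand's payoffs gives −9q + 6 = 4q − 5 ⇒ q = 11/13.

-21/13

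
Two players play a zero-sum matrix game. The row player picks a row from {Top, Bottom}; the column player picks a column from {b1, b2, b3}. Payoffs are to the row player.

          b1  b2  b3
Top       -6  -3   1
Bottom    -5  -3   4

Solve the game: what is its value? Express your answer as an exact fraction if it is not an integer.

Row minima: Top → -6, Bottom → -5; maximin = -5.
Column maxima: b1 → -5, b2 → -3, b3 → 4; minimax = -5.
Since maximin = minimax = -5, there is a saddle point and the value is -5.

-5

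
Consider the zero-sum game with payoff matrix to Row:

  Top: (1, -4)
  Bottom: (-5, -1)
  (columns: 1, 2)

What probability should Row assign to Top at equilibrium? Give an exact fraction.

4/9

Row minima: Top → -4, Bottom → -5; maximin = -4.
Column maxima: 1 → 1, 2 → -1; minimax = -1.
-4 ≠ -1, so there is no saddle point; optimal play is mixed.
Let Row play Top with probability p. Expected payoff against 1: 1p + (-5)(1−p) = 6p − 5; against 2: (-4)p + (-1)(1−p) = −3p − 1.
Setting these equal: 6p − 5 = −3p − 1 ⇒ 9p = 4 ⇒ p = 4/9, and the value is (6)·(4/9) − 5 = -7/3.
For Column: with q = P(1), equating Top's and Bottom's payoffs gives 5q − 4 = −4q − 1 ⇒ q = 1/3.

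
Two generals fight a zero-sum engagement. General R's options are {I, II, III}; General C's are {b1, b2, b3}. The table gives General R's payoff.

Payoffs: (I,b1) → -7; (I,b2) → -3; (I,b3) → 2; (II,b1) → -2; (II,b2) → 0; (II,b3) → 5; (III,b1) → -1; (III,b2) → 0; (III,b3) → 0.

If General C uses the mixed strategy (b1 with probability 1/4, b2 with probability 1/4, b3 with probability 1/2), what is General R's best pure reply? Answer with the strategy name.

II

Expected payoff of I: (1/4)·(-7) + (1/4)·(-3) + (1/2)·2 = -3/2.
Expected payoff of II: (1/4)·(-2) + (1/4)·0 + (1/2)·5 = 2.
Expected payoff of III: (1/4)·(-1) + (1/4)·0 + (1/2)·0 = -1/4.
The largest is 2, so General R's best response is II.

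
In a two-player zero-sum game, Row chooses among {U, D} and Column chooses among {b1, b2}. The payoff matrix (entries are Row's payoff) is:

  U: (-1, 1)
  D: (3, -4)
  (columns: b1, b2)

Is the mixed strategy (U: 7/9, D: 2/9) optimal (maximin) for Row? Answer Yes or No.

Yes

Against b1 this mix gives (7/9)·(-1) + (2/9)·3 = -1/9.
Against b2 this mix gives (7/9)·1 + (2/9)·(-4) = -1/9.
All of Column's active replies (b1, b2) yield -1/9, and no column does worse for Row. The mix makes Column indifferent and guarantees -1/9, so it is optimal.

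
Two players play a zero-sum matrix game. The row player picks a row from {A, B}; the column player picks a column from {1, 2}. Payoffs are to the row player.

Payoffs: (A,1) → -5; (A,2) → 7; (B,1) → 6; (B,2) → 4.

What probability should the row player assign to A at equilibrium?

Row minima: A → -5, B → 4; maximin = 4.
Column maxima: 1 → 6, 2 → 7; minimax = 6.
4 ≠ 6, so there is no saddle point; optimal play is mixed.
Let the row player play A with probability p. Expected payoff against 1: (-5)p + 6(1−p) = −11p + 6; against 2: 7p + 4(1−p) = 3p + 4.
Setting these equal: −11p + 6 = 3p + 4 ⇒ −14p = -2 ⇒ p = 1/7, and the value is (-11)·(1/7) + 6 = 31/7.
For the column player: with q = P(1), equating A's and B's payoffs gives −12q + 7 = 2q + 4 ⇒ q = 3/14.

1/7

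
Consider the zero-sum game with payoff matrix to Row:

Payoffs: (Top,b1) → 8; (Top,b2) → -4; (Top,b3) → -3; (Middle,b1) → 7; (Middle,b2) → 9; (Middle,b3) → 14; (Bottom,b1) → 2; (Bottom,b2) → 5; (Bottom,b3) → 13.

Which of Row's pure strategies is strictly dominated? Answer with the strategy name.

Bottom

Middle gives a strictly higher payoff than Bottom against every column: 7 > 2, 9 > 5, 14 > 13.
So Bottom is strictly dominated and Row never plays it.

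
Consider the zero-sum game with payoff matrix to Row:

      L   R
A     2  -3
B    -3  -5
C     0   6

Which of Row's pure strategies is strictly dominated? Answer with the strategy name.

A gives a strictly higher payoff than B against every column: 2 > -3, -3 > -5.
So B is strictly dominated and Row never plays it.

B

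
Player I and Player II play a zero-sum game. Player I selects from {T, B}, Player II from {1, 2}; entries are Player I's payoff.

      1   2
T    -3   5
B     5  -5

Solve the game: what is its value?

Row minima: T → -3, B → -5; maximin = -3.
Column maxima: 1 → 5, 2 → 5; minimax = 5.
-3 ≠ 5, so there is no saddle point; optimal play is mixed.
Let Player I play T with probability p. Expected payoff against 1: (-3)p + 5(1−p) = −8p + 5; against 2: 5p + (-5)(1−p) = 10p − 5.
Setting these equal: −8p + 5 = 10p − 5 ⇒ −18p = -10 ⇒ p = 5/9, and the value is (-8)·(5/9) + 5 = 5/9.
For Player II: with q = P(1), equating T's and B's payoffs gives −8q + 5 = 10q − 5 ⇒ q = 5/9.

5/9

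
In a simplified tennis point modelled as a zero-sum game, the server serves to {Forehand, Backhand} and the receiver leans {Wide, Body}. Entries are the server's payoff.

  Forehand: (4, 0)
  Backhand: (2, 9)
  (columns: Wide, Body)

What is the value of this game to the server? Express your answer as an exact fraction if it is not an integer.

36/11

Row minima: Forehand → 0, Backhand → 2; maximin = 2.
Column maxima: Wide → 4, Body → 9; minimax = 4.
2 ≠ 4, so there is no saddle point; optimal play is mixed.
Let the server play Forehand with probability p. Expected payoff against Wide: 4p + 2(1−p) = 2p + 2; against Body: 0p + 9(1−p) = −9p + 9.
Setting these equal: 2p + 2 = −9p + 9 ⇒ 11p = 7 ⇒ p = 7/11, and the value is (2)·(7/11) + 2 = 36/11.
For the receiver: with q = P(Wide), equating Forehand's and Backhand's payoffs gives 4q = −7q + 9 ⇒ q = 9/11.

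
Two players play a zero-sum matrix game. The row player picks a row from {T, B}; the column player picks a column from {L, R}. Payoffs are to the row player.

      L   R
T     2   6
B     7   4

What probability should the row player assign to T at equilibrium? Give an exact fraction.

Row minima: T → 2, B → 4; maximin = 4.
Column maxima: L → 7, R → 6; minimax = 6.
4 ≠ 6, so there is no saddle point; optimal play is mixed.
Let the row player play T with probability p. Expected payoff against L: 2p + 7(1−p) = −5p + 7; against R: 6p + 4(1−p) = 2p + 4.
Setting these equal: −5p + 7 = 2p + 4 ⇒ −7p = -3 ⇒ p = 3/7, and the value is (-5)·(3/7) + 7 = 34/7.
For the column player: with q = P(L), equating T's and B's payoffs gives −4q + 6 = 3q + 4 ⇒ q = 2/7.

3/7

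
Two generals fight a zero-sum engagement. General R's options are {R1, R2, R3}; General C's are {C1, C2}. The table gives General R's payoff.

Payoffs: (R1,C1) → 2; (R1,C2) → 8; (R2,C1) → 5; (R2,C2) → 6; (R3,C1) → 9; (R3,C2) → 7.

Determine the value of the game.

29/4

Row minima: R1 → 2, R2 → 5, R3 → 7; maximin = 7.
Column maxima: C1 → 9, C2 → 8; minimax = 8.
7 ≠ 8, so there is no saddle point; optimal play is mixed.
R2 is strictly dominated by R3, so General R never plays it.
On the remaining 2×2 (R1, R3 vs C1, C2):
Let General R play R1 with probability p. Expected payoff against C1: 2p + 9(1−p) = −7p + 9; against C2: 8p + 7(1−p) = p + 7.
Setting these equal: −7p + 9 = p + 7 ⇒ −8p = -2 ⇒ p = 1/4, and the value is (-7)·(1/4) + 9 = 29/4.
For General C: with q = P(C1), equating R1's and R3's payoffs gives −6q + 8 = 2q + 7 ⇒ q = 1/8.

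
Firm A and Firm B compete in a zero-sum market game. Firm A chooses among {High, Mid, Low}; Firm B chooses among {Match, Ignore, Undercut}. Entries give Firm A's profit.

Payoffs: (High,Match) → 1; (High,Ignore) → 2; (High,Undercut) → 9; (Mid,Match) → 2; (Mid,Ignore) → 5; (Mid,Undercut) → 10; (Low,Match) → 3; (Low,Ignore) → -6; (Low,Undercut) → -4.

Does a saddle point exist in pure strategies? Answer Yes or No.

Row minima: High → 1, Mid → 2, Low → -6; maximin = 2.
Column maxima: Match → 3, Ignore → 5, Undercut → 10; minimax = 3.
2 ≠ 3, so no pure-strategy equilibrium exists.

No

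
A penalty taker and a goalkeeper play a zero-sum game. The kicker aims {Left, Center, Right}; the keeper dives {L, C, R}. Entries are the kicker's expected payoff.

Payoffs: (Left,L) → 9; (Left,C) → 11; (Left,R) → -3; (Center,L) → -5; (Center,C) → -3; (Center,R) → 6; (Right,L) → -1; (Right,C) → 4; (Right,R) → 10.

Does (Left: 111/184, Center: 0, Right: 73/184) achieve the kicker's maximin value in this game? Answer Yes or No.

No

Against L this mix gives (111/184)·9 + (73/184)·(-1) = 463/92.
Against C this mix gives (111/184)·11 + (73/184)·4 = 1513/184.
Against R this mix gives (111/184)·(-3) + (73/184)·10 = 397/184.
The keeper will play R, holding the kicker to 397/184. Shifting weight toward the row that does better against R would raise this floor (the equalizing mix achieves 87/23 against both R and L), so the proposed strategy is not optimal.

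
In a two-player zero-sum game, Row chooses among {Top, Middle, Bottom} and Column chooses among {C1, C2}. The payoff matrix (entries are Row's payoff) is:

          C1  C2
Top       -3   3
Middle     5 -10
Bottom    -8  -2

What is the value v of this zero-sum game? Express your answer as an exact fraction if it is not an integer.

-5/7

Row minima: Top → -3, Middle → -10, Bottom → -8; maximin = -3.
Column maxima: C1 → 5, C2 → 3; minimax = 3.
-3 ≠ 3, so there is no saddle point; optimal play is mixed.
Bottom is strictly dominated by Top, so Row never plays it.
On the remaining 2×2 (Top, Middle vs C1, C2):
Let Row play Top with probability p. Expected payoff against C1: (-3)p + 5(1−p) = −8p + 5; against C2: 3p + (-10)(1−p) = 13p − 10.
Setting these equal: −8p + 5 = 13p − 10 ⇒ −21p = -15 ⇒ p = 5/7, and the value is (-8)·(5/7) + 5 = -5/7.
For Column: with q = P(C1), equating Top's and Middle's payoffs gives −6q + 3 = 15q − 10 ⇒ q = 13/21.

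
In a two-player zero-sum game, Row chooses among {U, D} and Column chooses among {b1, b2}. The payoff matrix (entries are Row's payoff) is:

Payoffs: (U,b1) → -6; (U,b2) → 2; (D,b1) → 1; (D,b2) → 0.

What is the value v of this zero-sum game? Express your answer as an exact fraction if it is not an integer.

2/9

Row minima: U → -6, D → 0; maximin = 0.
Column maxima: b1 → 1, b2 → 2; minimax = 1.
0 ≠ 1, so there is no saddle point; optimal play is mixed.
Let Row play U with probability p. Expected payoff against b1: (-6)p + 1(1−p) = −7p + 1; against b2: 2p + 0(1−p) = 2p.
Setting these equal: −7p + 1 = 2p ⇒ −9p = -1 ⇒ p = 1/9, and the value is (-7)·(1/9) + 1 = 2/9.
For Column: with q = P(b1), equating U's and D's payoffs gives −8q + 2 = q ⇒ q = 2/9.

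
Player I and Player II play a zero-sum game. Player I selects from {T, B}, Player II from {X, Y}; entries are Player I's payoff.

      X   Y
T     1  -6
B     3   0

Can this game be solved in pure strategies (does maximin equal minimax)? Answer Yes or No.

Row minima: T → -6, B → 0; maximin = 0.
Column maxima: X → 3, Y → 0; minimax = 0.
maximin = minimax = 0, so a saddle point exists.

Yes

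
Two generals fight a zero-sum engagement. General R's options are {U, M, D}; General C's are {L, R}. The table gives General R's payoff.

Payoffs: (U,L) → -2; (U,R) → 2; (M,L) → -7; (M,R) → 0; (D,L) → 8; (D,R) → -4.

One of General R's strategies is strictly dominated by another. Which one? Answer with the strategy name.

M

U gives a strictly higher payoff than M against every column: -2 > -7, 2 > 0.
So M is strictly dominated and General R never plays it.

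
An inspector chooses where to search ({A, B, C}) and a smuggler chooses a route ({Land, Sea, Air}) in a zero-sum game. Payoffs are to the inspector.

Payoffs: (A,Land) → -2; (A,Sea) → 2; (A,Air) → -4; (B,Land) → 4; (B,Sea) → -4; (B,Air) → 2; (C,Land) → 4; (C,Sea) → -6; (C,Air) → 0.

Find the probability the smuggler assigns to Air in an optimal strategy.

1/2

Row minima: A → -4, B → -4, C → -6; maximin = -4.
Column maxima: Land → 4, Sea → 2, Air → 2; minimax = 2.
-4 ≠ 2, so there is no saddle point; optimal play is mixed.
Land is strictly dominated by Air (it gives the inspector strictly more in every row), so the smuggler never plays it.
With Land eliminated, C is strictly dominated by B (B gives the inspector strictly more in every remaining column), so the inspector never plays it.
On the remaining 2×2 (A, B vs Sea, Air):
Let the inspector play A with probability p. Expected payoff against Sea: 2p + (-4)(1−p) = 6p − 4; against Air: (-4)p + 2(1−p) = −6p + 2.
Setting these equal: 6p − 4 = −6p + 2 ⇒ 12p = 6 ⇒ p = 1/2, and the value is (6)·(1/2) − 4 = -1.
For the smuggler: with q = P(Sea), equating A's and B's payoffs gives 6q − 4 = −6q + 2 ⇒ q = 1/2.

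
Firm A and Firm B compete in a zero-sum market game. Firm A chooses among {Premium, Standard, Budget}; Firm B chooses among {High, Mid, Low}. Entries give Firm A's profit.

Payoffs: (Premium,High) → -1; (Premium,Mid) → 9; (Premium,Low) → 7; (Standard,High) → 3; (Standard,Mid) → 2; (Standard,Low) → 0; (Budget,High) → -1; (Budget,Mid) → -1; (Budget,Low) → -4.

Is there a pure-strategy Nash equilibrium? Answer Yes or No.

No

Row minima: Premium → -1, Standard → 0, Budget → -4; maximin = 0.
Column maxima: High → 3, Mid → 9, Low → 7; minimax = 3.
0 ≠ 3, so no pure-strategy equilibrium exists.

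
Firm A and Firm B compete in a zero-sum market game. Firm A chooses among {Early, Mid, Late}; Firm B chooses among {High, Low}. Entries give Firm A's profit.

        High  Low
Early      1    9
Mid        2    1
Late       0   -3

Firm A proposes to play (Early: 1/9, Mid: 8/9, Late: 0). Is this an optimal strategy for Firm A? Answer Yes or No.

Yes

Against High this mix gives (1/9)·1 + (8/9)·2 = 17/9.
Against Low this mix gives (1/9)·9 + (8/9)·1 = 17/9.
All of Firm B's active replies (High, Low) yield 17/9, and no column does worse for Firm A. The mix makes Firm B indifferent and guarantees 17/9, so it is optimal.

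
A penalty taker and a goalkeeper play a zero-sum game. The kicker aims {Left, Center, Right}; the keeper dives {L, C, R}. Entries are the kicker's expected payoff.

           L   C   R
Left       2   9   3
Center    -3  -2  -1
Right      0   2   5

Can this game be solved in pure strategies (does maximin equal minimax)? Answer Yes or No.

Row minima: Left → 2, Center → -3, Right → 0; maximin = 2.
Column maxima: L → 2, C → 9, R → 5; minimax = 2.
maximin = minimax = 2, so a saddle point exists.

Yes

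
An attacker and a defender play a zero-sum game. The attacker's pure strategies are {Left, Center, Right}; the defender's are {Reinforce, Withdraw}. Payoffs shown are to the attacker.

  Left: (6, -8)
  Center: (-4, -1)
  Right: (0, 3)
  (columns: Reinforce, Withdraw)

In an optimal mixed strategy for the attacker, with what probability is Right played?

14/17

Row minima: Left → -8, Center → -4, Right → 0; maximin = 0.
Column maxima: Reinforce → 6, Withdraw → 3; minimax = 3.
0 ≠ 3, so there is no saddle point; optimal play is mixed.
Center is strictly dominated by Right, so the attacker never plays it.
On the remaining 2×2 (Left, Right vs Reinforce, Withdraw):
Let the attacker play Left with probability p. Expected payoff against Reinforce: 6p + 0(1−p) = 6p; against Withdraw: (-8)p + 3(1−p) = −11p + 3.
Setting these equal: 6p = −11p + 3 ⇒ 17p = 3 ⇒ p = 3/17, and the value is (6)·(3/17) = 18/17.
For the defender: with q = P(Reinforce), equating Left's and Right's payoffs gives 14q − 8 = −3q + 3 ⇒ q = 11/17.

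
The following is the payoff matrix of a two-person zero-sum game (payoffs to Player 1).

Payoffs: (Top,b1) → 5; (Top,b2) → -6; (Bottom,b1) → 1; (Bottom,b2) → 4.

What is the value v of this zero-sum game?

13/7

Row minima: Top → -6, Bottom → 1; maximin = 1.
Column maxima: b1 → 5, b2 → 4; minimax = 4.
1 ≠ 4, so there is no saddle point; optimal play is mixed.
Let Player 1 play Top with probability p. Expected payoff against b1: 5p + 1(1−p) = 4p + 1; against b2: (-6)p + 4(1−p) = −10p + 4.
Setting these equal: 4p + 1 = −10p + 4 ⇒ 14p = 3 ⇒ p = 3/14, and the value is (4)·(3/14) + 1 = 13/7.
For Player 2: with q = P(b1), equating Top's and Bottom's payoffs gives 11q − 6 = −3q + 4 ⇒ q = 5/7.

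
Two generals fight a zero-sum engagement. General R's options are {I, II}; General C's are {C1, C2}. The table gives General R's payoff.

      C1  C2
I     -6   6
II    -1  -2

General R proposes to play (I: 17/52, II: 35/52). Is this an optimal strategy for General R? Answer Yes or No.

No

Against C1 this mix gives (17/52)·(-6) + (35/52)·(-1) = -137/52.
Against C2 this mix gives (17/52)·6 + (35/52)·(-2) = 8/13.
General C will play C1, holding General R to -137/52. Shifting weight toward the row that does better against C1 would raise this floor (the equalizing mix achieves -18/13 against both C1 and C2), so the proposed strategy is not optimal.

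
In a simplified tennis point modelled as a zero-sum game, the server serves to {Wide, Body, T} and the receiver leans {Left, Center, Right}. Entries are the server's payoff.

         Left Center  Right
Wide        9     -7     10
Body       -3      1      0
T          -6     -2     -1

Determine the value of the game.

Row minima: Wide → -7, Body → -3, T → -6; maximin = -3.
Column maxima: Left → 9, Center → 1, Right → 10; minimax = 1.
-3 ≠ 1, so there is no saddle point; optimal play is mixed.
T is strictly dominated by Body, so the server never plays it.
Right is strictly dominated by Left (it gives the server strictly more in every row), so the receiver never plays it.
On the remaining 2×2 (Wide, Body vs Left, Center):
Let the server play Wide with probability p. Expected payoff against Left: 9p + (-3)(1−p) = 12p − 3; against Center: (-7)p + 1(1−p) = −8p + 1.
Setting these equal: 12p − 3 = −8p + 1 ⇒ 20p = 4 ⇒ p = 1/5, and the value is (12)·(1/5) − 3 = -3/5.
For the receiver: with q = P(Left), equating Wide's and Body's payoffs gives 16q − 7 = −4q + 1 ⇒ q = 2/5.

-3/5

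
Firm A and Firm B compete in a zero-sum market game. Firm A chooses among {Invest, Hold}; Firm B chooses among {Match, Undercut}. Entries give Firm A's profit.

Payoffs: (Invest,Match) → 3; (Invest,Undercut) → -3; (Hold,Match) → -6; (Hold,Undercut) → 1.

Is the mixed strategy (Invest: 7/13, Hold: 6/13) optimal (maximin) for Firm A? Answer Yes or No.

Against Match this mix gives (7/13)·3 + (6/13)·(-6) = -15/13.
Against Undercut this mix gives (7/13)·(-3) + (6/13)·1 = -15/13.
All of Firm B's active replies (Match, Undercut) yield -15/13, and no column does worse for Firm A. The mix makes Firm B indifferent and guarantees -15/13, so it is optimal.

Yes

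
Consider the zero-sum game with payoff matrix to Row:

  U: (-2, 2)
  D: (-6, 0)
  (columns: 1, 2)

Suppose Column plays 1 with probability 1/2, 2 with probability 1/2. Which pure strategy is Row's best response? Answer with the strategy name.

U

Expected payoff of U: (1/2)·(-2) + (1/2)·2 = 0.
Expected payoff of D: (1/2)·(-6) + (1/2)·0 = -3.
The largest is 0, so Row's best response is U.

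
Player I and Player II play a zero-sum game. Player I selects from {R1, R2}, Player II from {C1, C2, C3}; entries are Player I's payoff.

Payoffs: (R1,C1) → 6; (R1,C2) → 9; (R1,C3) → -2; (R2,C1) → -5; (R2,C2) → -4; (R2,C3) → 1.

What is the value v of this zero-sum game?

-2/7

Row minima: R1 → -2, R2 → -5; maximin = -2.
Column maxima: C1 → 6, C2 → 9, C3 → 1; minimax = 1.
-2 ≠ 1, so there is no saddle point; optimal play is mixed.
C2 is strictly dominated by C1 (it gives Player I strictly more in every row), so Player II never plays it.
On the remaining 2×2 (R1, R2 vs C1, C3):
Let Player I play R1 with probability p. Expected payoff against C1: 6p + (-5)(1−p) = 11p − 5; against C3: (-2)p + 1(1−p) = −3p + 1.
Setting these equal: 11p − 5 = −3p + 1 ⇒ 14p = 6 ⇒ p = 3/7, and the value is (11)·(3/7) − 5 = -2/7.
For Player II: with q = P(C1), equating R1's and R2's payoffs gives 8q − 2 = −6q + 1 ⇒ q = 3/14.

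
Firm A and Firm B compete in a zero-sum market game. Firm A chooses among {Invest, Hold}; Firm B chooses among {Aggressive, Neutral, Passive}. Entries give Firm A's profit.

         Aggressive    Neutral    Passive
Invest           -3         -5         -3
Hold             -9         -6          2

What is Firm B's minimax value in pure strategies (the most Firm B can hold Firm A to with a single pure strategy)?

Column maxima: Aggressive → -3, Neutral → -5, Passive → 2.
The smallest of these is -5.

-5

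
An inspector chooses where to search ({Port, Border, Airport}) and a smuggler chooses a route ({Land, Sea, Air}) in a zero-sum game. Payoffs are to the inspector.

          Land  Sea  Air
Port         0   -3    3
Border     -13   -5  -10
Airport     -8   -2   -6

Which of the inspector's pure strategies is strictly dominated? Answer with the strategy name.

Border

Port gives a strictly higher payoff than Border against every column: 0 > -13, -3 > -5, 3 > -10.
So Border is strictly dominated and the inspector never plays it.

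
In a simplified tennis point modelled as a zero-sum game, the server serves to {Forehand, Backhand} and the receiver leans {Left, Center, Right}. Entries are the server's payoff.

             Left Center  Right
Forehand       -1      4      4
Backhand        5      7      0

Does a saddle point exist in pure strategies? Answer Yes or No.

Row minima: Forehand → -1, Backhand → 0; maximin = 0.
Column maxima: Left → 5, Center → 7, Right → 4; minimax = 4.
0 ≠ 4, so no pure-strategy equilibrium exists.

No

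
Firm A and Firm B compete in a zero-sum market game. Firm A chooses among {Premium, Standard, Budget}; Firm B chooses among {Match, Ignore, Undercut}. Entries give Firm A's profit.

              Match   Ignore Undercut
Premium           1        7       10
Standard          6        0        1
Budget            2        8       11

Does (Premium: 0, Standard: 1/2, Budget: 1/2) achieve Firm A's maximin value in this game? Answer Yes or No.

Against Match this mix gives (1/2)·6 + (1/2)·2 = 4.
Against Ignore this mix gives (1/2)·0 + (1/2)·8 = 4.
Against Undercut this mix gives (1/2)·1 + (1/2)·11 = 6.
All of Firm B's active replies (Match, Ignore) yield 4, and no column does worse for Firm A. The mix makes Firm B indifferent and guarantees 4, so it is optimal.

Yes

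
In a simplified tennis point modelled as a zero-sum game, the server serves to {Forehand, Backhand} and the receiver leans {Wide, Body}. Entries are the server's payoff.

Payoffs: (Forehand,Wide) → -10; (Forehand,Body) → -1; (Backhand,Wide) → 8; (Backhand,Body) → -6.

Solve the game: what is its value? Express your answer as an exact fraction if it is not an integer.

-68/23

Row minima: Forehand → -10, Backhand → -6; maximin = -6.
Column maxima: Wide → 8, Body → -1; minimax = -1.
-6 ≠ -1, so there is no saddle point; optimal play is mixed.
Let the server play Forehand with probability p. Expected payoff against Wide: (-10)p + 8(1−p) = −18p + 8; against Body: (-1)p + (-6)(1−p) = 5p − 6.
Setting these equal: −18p + 8 = 5p − 6 ⇒ −23p = -14 ⇒ p = 14/23, and the value is (-18)·(14/23) + 8 = -68/23.
For the receiver: with q = P(Wide), equating Forehand's and Backhand's payoffs gives −9q − 1 = 14q − 6 ⇒ q = 5/23.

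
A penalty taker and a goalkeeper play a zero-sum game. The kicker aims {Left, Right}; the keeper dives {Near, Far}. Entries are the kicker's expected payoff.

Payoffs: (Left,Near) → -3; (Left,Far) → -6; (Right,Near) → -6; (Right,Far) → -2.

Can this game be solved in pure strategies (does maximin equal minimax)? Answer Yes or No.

No

Row minima: Left → -6, Right → -6; maximin = -6.
Column maxima: Near → -3, Far → -2; minimax = -3.
-6 ≠ -3, so no pure-strategy equilibrium exists.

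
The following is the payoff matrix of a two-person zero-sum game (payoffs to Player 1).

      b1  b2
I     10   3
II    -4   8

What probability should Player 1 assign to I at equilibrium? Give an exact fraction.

Row minima: I → 3, II → -4; maximin = 3.
Column maxima: b1 → 10, b2 → 8; minimax = 8.
3 ≠ 8, so there is no saddle point; optimal play is mixed.
Let Player 1 play I with probability p. Expected payoff against b1: 10p + (-4)(1−p) = 14p − 4; against b2: 3p + 8(1−p) = −5p + 8.
Setting these equal: 14p − 4 = −5p + 8 ⇒ 19p = 12 ⇒ p = 12/19, and the value is (14)·(12/19) − 4 = 92/19.
For Player 2: with q = P(b1), equating I's and II's payoffs gives 7q + 3 = −12q + 8 ⇒ q = 5/19.

12/19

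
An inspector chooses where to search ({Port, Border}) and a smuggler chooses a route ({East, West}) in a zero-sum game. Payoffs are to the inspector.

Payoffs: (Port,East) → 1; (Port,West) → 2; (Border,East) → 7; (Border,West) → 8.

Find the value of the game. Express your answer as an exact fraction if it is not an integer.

Row minima: Port → 1, Border → 7; maximin = 7.
Column maxima: East → 7, West → 8; minimax = 7.
Since maximin = minimax = 7, there is a saddle point and the value is 7.

7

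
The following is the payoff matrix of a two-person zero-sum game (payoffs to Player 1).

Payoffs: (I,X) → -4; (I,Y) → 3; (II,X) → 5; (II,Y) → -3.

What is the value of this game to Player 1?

1/5

Row minima: I → -4, II → -3; maximin = -3.
Column maxima: X → 5, Y → 3; minimax = 3.
-3 ≠ 3, so there is no saddle point; optimal play is mixed.
Let Player 1 play I with probability p. Expected payoff against X: (-4)p + 5(1−p) = −9p + 5; against Y: 3p + (-3)(1−p) = 6p − 3.
Setting these equal: −9p + 5 = 6p − 3 ⇒ −15p = -8 ⇒ p = 8/15, and the value is (-9)·(8/15) + 5 = 1/5.
For Player 2: with q = P(X), equating I's and II's payoffs gives −7q + 3 = 8q − 3 ⇒ q = 2/5.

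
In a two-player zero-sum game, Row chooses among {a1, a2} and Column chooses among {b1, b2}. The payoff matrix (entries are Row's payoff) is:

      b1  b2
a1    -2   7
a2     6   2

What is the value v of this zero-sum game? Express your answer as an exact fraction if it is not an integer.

Row minima: a1 → -2, a2 → 2; maximin = 2.
Column maxima: b1 → 6, b2 → 7; minimax = 6.
2 ≠ 6, so there is no saddle point; optimal play is mixed.
Let Row play a1 with probability p. Expected payoff against b1: (-2)p + 6(1−p) = −8p + 6; against b2: 7p + 2(1−p) = 5p + 2.
Setting these equal: −8p + 6 = 5p + 2 ⇒ −13p = -4 ⇒ p = 4/13, and the value is (-8)·(4/13) + 6 = 46/13.
For Column: with q = P(b1), equating a1's and a2's payoffs gives −9q + 7 = 4q + 2 ⇒ q = 5/13.

46/13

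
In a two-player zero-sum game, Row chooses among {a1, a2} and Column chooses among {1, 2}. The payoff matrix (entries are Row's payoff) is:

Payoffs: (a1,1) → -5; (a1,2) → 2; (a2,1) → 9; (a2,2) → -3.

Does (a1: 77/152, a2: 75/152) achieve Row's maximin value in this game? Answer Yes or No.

No

Against 1 this mix gives (77/152)·(-5) + (75/152)·9 = 145/76.
Against 2 this mix gives (77/152)·2 + (75/152)·(-3) = -71/152.
Column will play 2, holding Row to -71/152. Shifting weight toward the row that does better against 2 would raise this floor (the equalizing mix achieves 3/19 against both 2 and 1), so the proposed strategy is not optimal.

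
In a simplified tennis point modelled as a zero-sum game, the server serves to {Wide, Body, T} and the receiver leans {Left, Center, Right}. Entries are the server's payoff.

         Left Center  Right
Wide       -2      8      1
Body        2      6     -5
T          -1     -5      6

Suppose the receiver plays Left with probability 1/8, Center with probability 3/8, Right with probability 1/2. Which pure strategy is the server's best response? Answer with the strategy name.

Expected payoff of Wide: (1/8)·(-2) + (3/8)·8 + (1/2)·1 = 13/4.
Expected payoff of Body: (1/8)·2 + (3/8)·6 + (1/2)·(-5) = 0.
Expected payoff of T: (1/8)·(-1) + (3/8)·(-5) + (1/2)·6 = 1.
The largest is 13/4, so the server's best response is Wide.

Wide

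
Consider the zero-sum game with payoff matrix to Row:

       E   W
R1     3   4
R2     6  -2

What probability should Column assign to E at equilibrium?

Row minima: R1 → 3, R2 → -2; maximin = 3.
Column maxima: E → 6, W → 4; minimax = 4.
3 ≠ 4, so there is no saddle point; optimal play is mixed.
Let Row play R1 with probability p. Expected payoff against E: 3p + 6(1−p) = −3p + 6; against W: 4p + (-2)(1−p) = 6p − 2.
Setting these equal: −3p + 6 = 6p − 2 ⇒ −9p = -8 ⇒ p = 8/9, and the value is (-3)·(8/9) + 6 = 10/3.
For Column: with q = P(E), equating R1's and R2's payoffs gives −q + 4 = 8q − 2 ⇒ q = 2/3.

2/3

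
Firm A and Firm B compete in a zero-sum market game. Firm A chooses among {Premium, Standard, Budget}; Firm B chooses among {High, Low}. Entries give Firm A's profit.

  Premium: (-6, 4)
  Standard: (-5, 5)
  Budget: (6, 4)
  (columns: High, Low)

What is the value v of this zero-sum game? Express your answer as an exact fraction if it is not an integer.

Row minima: Premium → -6, Standard → -5, Budget → 4; maximin = 4.
Column maxima: High → 6, Low → 5; minimax = 5.
4 ≠ 5, so there is no saddle point; optimal play is mixed.
Premium is strictly dominated by Standard, so Firm A never plays it.
On the remaining 2×2 (Standard, Budget vs High, Low):
Let Firm A play Standard with probability p. Expected payoff against High: (-5)p + 6(1−p) = −11p + 6; against Low: 5p + 4(1−p) = p + 4.
Setting these equal: −11p + 6 = p + 4 ⇒ −12p = -2 ⇒ p = 1/6, and the value is (-11)·(1/6) + 6 = 25/6.
For Firm B: with q = P(High), equating Standard's and Budget's payoffs gives −10q + 5 = 2q + 4 ⇒ q = 1/12.

25/6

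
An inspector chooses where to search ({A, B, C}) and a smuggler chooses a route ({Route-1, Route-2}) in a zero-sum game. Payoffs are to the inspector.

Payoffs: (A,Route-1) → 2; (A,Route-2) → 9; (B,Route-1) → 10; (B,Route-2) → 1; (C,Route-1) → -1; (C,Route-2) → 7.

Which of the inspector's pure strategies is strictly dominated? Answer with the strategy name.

C

A gives a strictly higher payoff than C against every column: 2 > -1, 9 > 7.
So C is strictly dominated and the inspector never plays it.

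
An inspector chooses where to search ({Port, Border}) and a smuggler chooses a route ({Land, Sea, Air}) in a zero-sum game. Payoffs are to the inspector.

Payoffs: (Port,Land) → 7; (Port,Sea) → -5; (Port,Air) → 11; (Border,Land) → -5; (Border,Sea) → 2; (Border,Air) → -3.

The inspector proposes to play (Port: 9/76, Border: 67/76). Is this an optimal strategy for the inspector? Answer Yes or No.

No

Against Land this mix gives (9/76)·7 + (67/76)·(-5) = -68/19.
Against Sea this mix gives (9/76)·(-5) + (67/76)·2 = 89/76.
Against Air this mix gives (9/76)·11 + (67/76)·(-3) = -51/38.
The smuggler will play Land, holding the inspector to -68/19. Shifting weight toward the row that does better against Land would raise this floor (the equalizing mix achieves -11/19 against both Land and Sea), so the proposed strategy is not optimal.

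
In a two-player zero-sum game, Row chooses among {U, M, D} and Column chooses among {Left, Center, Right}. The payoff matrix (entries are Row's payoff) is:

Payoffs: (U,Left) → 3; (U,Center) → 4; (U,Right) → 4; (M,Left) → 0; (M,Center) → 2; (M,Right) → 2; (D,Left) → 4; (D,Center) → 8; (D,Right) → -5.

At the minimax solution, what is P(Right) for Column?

Row minima: U → 3, M → 0, D → -5; maximin = 3.
Column maxima: Left → 4, Center → 8, Right → 4; minimax = 4.
3 ≠ 4, so there is no saddle point; optimal play is mixed.
M is strictly dominated by U, so Row never plays it.
Center is strictly dominated by Left (it gives Row strictly more in every row), so Column never plays it.
On the remaining 2×2 (U, D vs Left, Right):
Let Row play U with probability p. Expected payoff against Left: 3p + 4(1−p) = −p + 4; against Right: 4p + (-5)(1−p) = 9p − 5.
Setting these equal: −p + 4 = 9p − 5 ⇒ −10p = -9 ⇒ p = 9/10, and the value is (-1)·(9/10) + 4 = 31/10.
For Column: with q = P(Left), equating U's and D's payoffs gives −q + 4 = 9q − 5 ⇒ q = 9/10.

1/10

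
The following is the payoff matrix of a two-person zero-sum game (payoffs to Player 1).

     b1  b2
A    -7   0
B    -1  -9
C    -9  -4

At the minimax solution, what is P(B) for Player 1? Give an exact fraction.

Row minima: A → -7, B → -9, C → -9; maximin = -7.
Column maxima: b1 → -1, b2 → 0; minimax = -1.
-7 ≠ -1, so there is no saddle point; optimal play is mixed.
C is strictly dominated by A, so Player 1 never plays it.
On the remaining 2×2 (A, B vs b1, b2):
Let Player 1 play A with probability p. Expected payoff against b1: (-7)p + (-1)(1−p) = −6p − 1; against b2: 0p + (-9)(1−p) = 9p − 9.
Setting these equal: −6p − 1 = 9p − 9 ⇒ −15p = -8 ⇒ p = 8/15, and the value is (-6)·(8/15) − 1 = -21/5.
For Player 2: with q = P(b1), equating A's and B's payoffs gives −7q = 8q − 9 ⇒ q = 3/5.

7/15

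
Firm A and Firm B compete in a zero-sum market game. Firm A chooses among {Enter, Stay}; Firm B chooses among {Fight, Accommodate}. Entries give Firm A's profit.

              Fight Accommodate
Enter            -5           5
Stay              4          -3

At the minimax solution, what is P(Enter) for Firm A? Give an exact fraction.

Row minima: Enter → -5, Stay → -3; maximin = -3.
Column maxima: Fight → 4, Accommodate → 5; minimax = 4.
-3 ≠ 4, so there is no saddle point; optimal play is mixed.
Let Firm A play Enter with probability p. Expected payoff against Fight: (-5)p + 4(1−p) = −9p + 4; against Accommodate: 5p + (-3)(1−p) = 8p − 3.
Setting these equal: −9p + 4 = 8p − 3 ⇒ −17p = -7 ⇒ p = 7/17, and the value is (-9)·(7/17) + 4 = 5/17.
For Firm B: with q = P(Fight), equating Enter's and Stay's payoffs gives −10q + 5 = 7q − 3 ⇒ q = 8/17.

7/17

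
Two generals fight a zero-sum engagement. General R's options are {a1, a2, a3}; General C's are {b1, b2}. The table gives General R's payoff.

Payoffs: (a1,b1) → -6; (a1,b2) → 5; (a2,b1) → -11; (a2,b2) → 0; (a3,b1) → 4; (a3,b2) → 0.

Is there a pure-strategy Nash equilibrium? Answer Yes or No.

No

Row minima: a1 → -6, a2 → -11, a3 → 0; maximin = 0.
Column maxima: b1 → 4, b2 → 5; minimax = 4.
0 ≠ 4, so no pure-strategy equilibrium exists.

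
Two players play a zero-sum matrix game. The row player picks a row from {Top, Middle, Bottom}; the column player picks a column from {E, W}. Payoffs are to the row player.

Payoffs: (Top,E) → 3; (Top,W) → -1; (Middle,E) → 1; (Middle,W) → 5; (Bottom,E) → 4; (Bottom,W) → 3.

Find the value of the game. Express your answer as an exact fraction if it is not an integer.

17/5

Row minima: Top → -1, Middle → 1, Bottom → 3; maximin = 3.
Column maxima: E → 4, W → 5; minimax = 4.
3 ≠ 4, so there is no saddle point; optimal play is mixed.
Top is strictly dominated by Bottom, so the row player never plays it.
On the remaining 2×2 (Middle, Bottom vs E, W):
Let the row player play Middle with probability p. Expected payoff against E: 1p + 4(1−p) = −3p + 4; against W: 5p + 3(1−p) = 2p + 3.
Setting these equal: −3p + 4 = 2p + 3 ⇒ −5p = -1 ⇒ p = 1/5, and the value is (-3)·(1/5) + 4 = 17/5.
For the column player: with q = P(E), equating Middle's and Bottom's payoffs gives −4q + 5 = q + 3 ⇒ q = 2/5.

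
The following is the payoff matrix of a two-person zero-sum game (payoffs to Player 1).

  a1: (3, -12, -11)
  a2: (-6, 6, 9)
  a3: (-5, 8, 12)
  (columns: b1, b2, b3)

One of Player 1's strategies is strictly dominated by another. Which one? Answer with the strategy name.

a2

a3 gives a strictly higher payoff than a2 against every column: -5 > -6, 8 > 6, 12 > 9.
So a2 is strictly dominated and Player 1 never plays it.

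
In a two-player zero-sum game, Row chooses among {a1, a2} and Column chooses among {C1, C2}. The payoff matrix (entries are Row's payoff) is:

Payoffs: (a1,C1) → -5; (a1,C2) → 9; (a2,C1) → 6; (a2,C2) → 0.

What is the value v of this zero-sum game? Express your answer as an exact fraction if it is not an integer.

Row minima: a1 → -5, a2 → 0; maximin = 0.
Column maxima: C1 → 6, C2 → 9; minimax = 6.
0 ≠ 6, so there is no saddle point; optimal play is mixed.
Let Row play a1 with probability p. Expected payoff against C1: (-5)p + 6(1−p) = −11p + 6; against C2: 9p + 0(1−p) = 9p.
Setting these equal: −11p + 6 = 9p ⇒ −20p = -6 ⇒ p = 3/10, and the value is (-11)·(3/10) + 6 = 27/10.
For Column: with q = P(C1), equating a1's and a2's payoffs gives −14q + 9 = 6q ⇒ q = 9/20.

27/10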